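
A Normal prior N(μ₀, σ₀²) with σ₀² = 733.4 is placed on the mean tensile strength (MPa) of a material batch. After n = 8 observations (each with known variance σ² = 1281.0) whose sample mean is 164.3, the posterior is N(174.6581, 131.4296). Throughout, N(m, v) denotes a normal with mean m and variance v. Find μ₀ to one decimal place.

μ₀ = 222.1

With known observation variance, the Normal–Normal posterior has precision τ_n = τ₀ + n/σ² and mean μ_n = (τ₀μ₀ + (n/σ²)x̄)/τ_n.
Here τ₀ = 1/733.4 = 0.001364 and τ_data = 8/1281.0 = 0.006245, so τ_n = 0.007609.
Rearranging for μ₀: μ₀ = (μ_n·τ_n − τ_data·x̄)/τ₀ = (174.6581·0.007609 − 0.006245·164.3) / 0.001364 = 0.302920/0.001364 ≈ 222.1.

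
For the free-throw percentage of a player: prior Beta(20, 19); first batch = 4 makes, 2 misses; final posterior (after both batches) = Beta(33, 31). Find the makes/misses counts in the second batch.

Because Beta–binomial updating is additive in the counts, the combined data contributed (α_post−α_prior, β_post−β_prior) successes and failures.
Total across both batches: 33−20=13 makes, 31−19=12 misses.
Subtract the first batch: 13−4=9 makes and 12−2=10 misses.

9 makes and 10 misses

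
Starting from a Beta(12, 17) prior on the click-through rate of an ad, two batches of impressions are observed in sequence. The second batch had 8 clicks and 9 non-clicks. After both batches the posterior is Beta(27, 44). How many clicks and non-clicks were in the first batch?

Sequential conjugate updates are equivalent to a single update on the pooled data, so total successes = posterior α − prior α and total failures = posterior β − prior β.
Total across both batches: 27−12=15 clicks, 44−17=27 non-clicks.
Subtract the second batch: 15−8=7 clicks and 27−9=18 non-clicks.

7 clicks and 18 non-clicks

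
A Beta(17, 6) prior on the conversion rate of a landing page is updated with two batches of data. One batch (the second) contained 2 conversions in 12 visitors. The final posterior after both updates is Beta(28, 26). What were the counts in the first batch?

Sequential conjugate updates are equivalent to a single update on the pooled data, so total successes = posterior α − prior α and total failures = posterior β − prior β.
Total across both batches: 28−17=11 conversions, 26−6=20 bounces.
Subtract the second batch: 11−2=9 conversions and 20−10=10 bounces.

9 conversions and 10 bounces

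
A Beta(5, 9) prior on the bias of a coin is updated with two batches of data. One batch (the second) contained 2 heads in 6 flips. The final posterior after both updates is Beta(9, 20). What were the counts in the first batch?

Sequential conjugate updates are equivalent to a single update on the pooled data, so total successes = posterior α − prior α and total failures = posterior β − prior β.
Total across both batches: 9−5=4 heads, 20−9=11 tails.
Subtract the second batch: 4−2=2 heads and 11−4=7 tails.

2 heads and 7 tails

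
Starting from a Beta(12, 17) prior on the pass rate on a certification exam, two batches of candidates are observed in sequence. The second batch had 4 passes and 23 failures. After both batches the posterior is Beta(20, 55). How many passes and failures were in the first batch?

4 passes and 15 failures

Because Beta–binomial updating is additive in the counts, the combined data contributed (α_post−α_prior, β_post−β_prior) successes and failures.
Total across both batches: 20−12=8 passes, 55−17=38 failures.
Subtract the second batch: 8−4=4 passes and 38−23=15 failures.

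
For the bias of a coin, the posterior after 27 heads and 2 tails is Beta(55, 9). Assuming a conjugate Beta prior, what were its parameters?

Beta is conjugate to the binomial likelihood: posterior = Beta(a+s, b+f).
Subtract the data counts: 55−27=28, 9−2=7.

Beta(28, 7)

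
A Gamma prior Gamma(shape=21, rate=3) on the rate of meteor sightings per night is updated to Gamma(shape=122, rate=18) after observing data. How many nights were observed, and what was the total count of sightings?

Gamma–Poisson conjugacy: posterior shape = α + Σxᵢ, posterior rate = β + n.
Matching: Σxᵢ = 122 − 21 = 101 and n = 18 − 3 = 15.

n = 15 nights with total 101 sightings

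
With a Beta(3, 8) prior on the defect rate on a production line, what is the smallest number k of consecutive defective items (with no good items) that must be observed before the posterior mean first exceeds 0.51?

k = 6

After k defective items and 0 good items the posterior is Beta(3+k, 8), with mean (3+k)/(3+8+k).
Set (3+k)/(11+k) > 0.51 and solve: k > (0.51·11 − 3)/(1 − 0.51) = 5.327.
The smallest integer exceeding 5.327 is 6, and checking k=6: (9)/(17) = 0.5294 > 0.51.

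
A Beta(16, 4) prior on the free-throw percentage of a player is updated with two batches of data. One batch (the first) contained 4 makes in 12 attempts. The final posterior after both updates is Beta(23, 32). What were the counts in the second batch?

Sequential conjugate updates are equivalent to a single update on the pooled data, so total successes = posterior α − prior α and total failures = posterior β − prior β.
Total across both batches: 23−16=7 makes, 32−4=28 misses.
Subtract the first batch: 7−4=3 makes and 28−8=20 misses.

3 makes and 20 misses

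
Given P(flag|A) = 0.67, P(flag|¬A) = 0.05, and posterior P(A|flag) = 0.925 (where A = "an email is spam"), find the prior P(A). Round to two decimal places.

P(A) = 0.48

In odds form, posterior odds = prior odds × likelihood ratio, so prior odds = posterior odds ÷ LR.
Posterior odds = 0.925/(1−0.925) = 12.3333. LR = 0.67/0.05 = 13.4000.
Prior odds = 12.3333/13.4000 = 0.9204, so P(A) = 0.9204/(1+0.9204) ≈ 0.48.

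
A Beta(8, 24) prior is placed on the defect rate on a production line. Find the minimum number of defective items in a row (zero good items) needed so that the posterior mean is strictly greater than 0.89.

After k defective items and 0 good items the posterior is Beta(8+k, 24), with mean (8+k)/(8+24+k).
Set (8+k)/(32+k) > 0.89 and solve: k > (0.89·32 − 8)/(1 − 0.89) = 186.182.
The smallest integer exceeding 186.182 is 187.

k = 187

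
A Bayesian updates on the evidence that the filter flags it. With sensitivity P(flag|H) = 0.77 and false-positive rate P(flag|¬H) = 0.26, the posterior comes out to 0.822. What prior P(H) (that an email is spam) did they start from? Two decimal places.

P(H) = 0.61

In odds form, posterior odds = prior odds × likelihood ratio, so prior odds = posterior odds ÷ LR.
Posterior odds = 0.822/(1−0.822) = 4.6180. LR = 0.77/0.26 = 2.9615.
Prior odds = 4.6180/2.9615 = 1.5593, so P(H) = 1.5593/(1+1.5593) ≈ 0.61.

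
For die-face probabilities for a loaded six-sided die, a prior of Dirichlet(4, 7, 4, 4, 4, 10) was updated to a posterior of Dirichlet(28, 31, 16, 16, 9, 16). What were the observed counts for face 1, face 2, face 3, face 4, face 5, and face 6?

For a Dirichlet(α) prior with multinomial counts c, the posterior is Dirichlet(α + c) componentwise.
Counts are posterior − prior componentwise: 28−4=24, 31−7=24, 16−4=12, 16−4=12, 9−4=5, 16−10=6.

counts (24, 24, 12, 12, 5, 6)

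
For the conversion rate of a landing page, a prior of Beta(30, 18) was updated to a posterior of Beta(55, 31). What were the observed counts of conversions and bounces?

A Beta(α, β) prior with s successes and f failures in binomial data gives a Beta(α+s, β+f) posterior.
Match parameters: s=55−30=25, f=31−18=13.

25 conversions and 13 bounces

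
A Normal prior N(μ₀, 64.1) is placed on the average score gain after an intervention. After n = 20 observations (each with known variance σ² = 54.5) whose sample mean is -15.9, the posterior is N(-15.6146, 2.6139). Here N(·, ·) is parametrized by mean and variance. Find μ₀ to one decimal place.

The posterior mean is a precision-weighted average: μ_n = (τ₀μ₀ + τ_data·x̄)/(τ₀+τ_data), with τ₀=1/σ₀² and τ_data=n/σ².
Here τ₀ = 1/64.1 = 0.015601 and τ_data = 20/54.5 = 0.366972, so τ_n = 0.382573.
Rearranging for μ₀: μ₀ = (μ_n·τ_n − τ_data·x̄)/τ₀ = (-15.6146·0.382573 − 0.366972·-15.9) / 0.015601 = -0.138870/0.015601 ≈ -8.9.

μ₀ = -8.9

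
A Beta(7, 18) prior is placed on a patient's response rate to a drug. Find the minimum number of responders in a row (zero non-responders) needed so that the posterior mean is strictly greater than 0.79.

k = 61

After k responders and 0 non-responders the posterior is Beta(7+k, 18), with mean (7+k)/(7+18+k).
Set (7+k)/(25+k) > 0.79 and solve: k > (0.79·25 − 7)/(1 − 0.79) = 60.714.
The smallest integer exceeding 60.714 is 61, and checking k=61: (68)/(86) = 0.7907 > 0.79.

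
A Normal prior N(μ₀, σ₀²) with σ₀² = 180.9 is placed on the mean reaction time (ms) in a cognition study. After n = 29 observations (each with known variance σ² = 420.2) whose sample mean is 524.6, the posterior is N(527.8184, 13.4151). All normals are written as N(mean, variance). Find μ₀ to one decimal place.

μ₀ = 568.0

The posterior mean is a precision-weighted average: μ_n = (τ₀μ₀ + τ_data·x̄)/(τ₀+τ_data), with τ₀=1/σ₀² and τ_data=n/σ².
Here τ₀ = 1/180.9 = 0.005528 and τ_data = 29/420.2 = 0.069015, so τ_n = 0.074543.
Rearranging for μ₀: μ₀ = (μ_n·τ_n − τ_data·x̄)/τ₀ = (527.8184·0.074543 − 0.069015·524.6) / 0.005528 = 3.139898/0.005528 ≈ 568.0.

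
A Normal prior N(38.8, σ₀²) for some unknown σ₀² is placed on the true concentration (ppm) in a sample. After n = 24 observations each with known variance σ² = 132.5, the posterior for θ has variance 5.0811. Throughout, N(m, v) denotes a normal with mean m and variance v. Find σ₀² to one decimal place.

Posterior precision equals prior precision plus data precision: 1/σ_n² = 1/σ₀² + n/σ².
So 1/σ₀² = 1/5.0811 − 24/132.5 = 0.196808 − 0.181132 = 0.015676.
Hence σ₀² = 1/0.015676 ≈ 63.8.

σ₀² = 63.8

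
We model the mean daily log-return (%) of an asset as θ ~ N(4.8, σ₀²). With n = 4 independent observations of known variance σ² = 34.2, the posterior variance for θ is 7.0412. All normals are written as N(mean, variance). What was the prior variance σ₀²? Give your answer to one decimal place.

σ₀² = 39.9

For the Normal–Normal model with known σ², precisions add: τ_n = τ₀ + n/σ².
So 1/σ₀² = 1/7.0412 − 4/34.2 = 0.142021 − 0.116959 = 0.025062.
Hence σ₀² = 1/0.025062 ≈ 39.9.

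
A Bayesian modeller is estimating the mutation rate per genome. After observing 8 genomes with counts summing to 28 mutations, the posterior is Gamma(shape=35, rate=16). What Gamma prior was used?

Gamma(shape=7, rate=8)

Gamma–Poisson conjugacy: posterior shape = α + Σxᵢ, posterior rate = β + n.
So α = 35 − 28 = 7 and β = 16 − 8 = 8.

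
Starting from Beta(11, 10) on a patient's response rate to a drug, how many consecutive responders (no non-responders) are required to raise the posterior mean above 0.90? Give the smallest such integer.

k = 80

After k responders and 0 non-responders the posterior is Beta(11+k, 10), with mean (11+k)/(11+10+k).
Set (11+k)/(21+k) > 0.90 and solve: k > (0.90·21 − 11)/(1 − 0.90) = 79.000.
The smallest integer exceeding 79.000 is 80, and checking k=80: (91)/(101) = 0.9010 > 0.90.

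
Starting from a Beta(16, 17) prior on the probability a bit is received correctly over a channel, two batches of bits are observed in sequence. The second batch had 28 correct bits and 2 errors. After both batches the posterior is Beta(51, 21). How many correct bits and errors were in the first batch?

Because Beta–binomial updating is additive in the counts, the combined data contributed (α_post−α_prior, β_post−β_prior) successes and failures.
Total across both batches: 51−16=35 correct bits, 21−17=4 errors.
Subtract the second batch: 35−28=7 correct bits and 4−2=2 errors.

7 correct bits and 2 errors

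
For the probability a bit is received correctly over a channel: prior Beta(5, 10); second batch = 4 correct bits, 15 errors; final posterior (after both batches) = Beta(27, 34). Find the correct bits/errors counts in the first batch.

18 correct bits and 9 errors

Sequential conjugate updates are equivalent to a single update on the pooled data, so total successes = posterior α − prior α and total failures = posterior β − prior β.
Total across both batches: 27−5=22 correct bits, 34−10=24 errors.
Subtract the second batch: 22−4=18 correct bits and 24−15=9 errors.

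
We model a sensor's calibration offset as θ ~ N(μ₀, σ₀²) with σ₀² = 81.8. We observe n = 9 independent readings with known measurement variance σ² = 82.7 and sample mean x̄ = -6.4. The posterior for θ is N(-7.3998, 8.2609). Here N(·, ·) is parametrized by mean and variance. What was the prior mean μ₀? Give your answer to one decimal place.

With known observation variance, the Normal–Normal posterior has precision τ_n = τ₀ + n/σ² and mean μ_n = (τ₀μ₀ + (n/σ²)x̄)/τ_n.
Here τ₀ = 1/81.8 = 0.012225 and τ_data = 9/82.7 = 0.108827, so τ_n = 0.121052.
Rearranging for μ₀: μ₀ = (μ_n·τ_n − τ_data·x̄)/τ₀ = (-7.3998·0.121052 − 0.108827·-6.4) / 0.012225 = -0.199268/0.012225 ≈ -16.3.

μ₀ = -16.3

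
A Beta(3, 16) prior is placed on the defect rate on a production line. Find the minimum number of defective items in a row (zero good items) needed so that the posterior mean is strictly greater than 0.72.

After k defective items and 0 good items the posterior is Beta(3+k, 16), with mean (3+k)/(3+16+k).
Set (3+k)/(19+k) > 0.72 and solve: k > (0.72·19 − 3)/(1 − 0.72) = 38.143.
The smallest integer exceeding 38.143 is 39, and checking k=39: (42)/(58) = 0.7241 > 0.72.

k = 39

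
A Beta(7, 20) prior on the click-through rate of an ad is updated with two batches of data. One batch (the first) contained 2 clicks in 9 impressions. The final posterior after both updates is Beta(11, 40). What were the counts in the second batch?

2 clicks and 13 non-clicks

Sequential conjugate updates are equivalent to a single update on the pooled data, so total successes = posterior α − prior α and total failures = posterior β − prior β.
Total across both batches: 11−7=4 clicks, 40−20=20 non-clicks.
Subtract the first batch: 4−2=2 clicks and 20−7=13 non-clicks.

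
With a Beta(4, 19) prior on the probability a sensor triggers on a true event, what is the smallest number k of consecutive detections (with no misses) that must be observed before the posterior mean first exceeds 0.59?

k = 24

After k detections and 0 misses the posterior is Beta(4+k, 19), with mean (4+k)/(4+19+k).
Set (4+k)/(23+k) > 0.59 and solve: k > (0.59·23 − 4)/(1 − 0.59) = 23.341.
The smallest integer exceeding 23.341 is 24, and checking k=24: (28)/(47) = 0.5957 > 0.59.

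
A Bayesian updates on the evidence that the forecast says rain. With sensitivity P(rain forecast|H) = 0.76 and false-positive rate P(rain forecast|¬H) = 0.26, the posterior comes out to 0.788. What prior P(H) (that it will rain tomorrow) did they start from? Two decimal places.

In odds form, posterior odds = prior odds × likelihood ratio, so prior odds = posterior odds ÷ LR.
Posterior odds = 0.788/(1−0.788) = 3.7170. LR = 0.76/0.26 = 2.9231.
Prior odds = 3.7170/2.9231 = 1.2716, so P(H) = 1.2716/(1+1.2716) ≈ 0.56.

P(H) = 0.56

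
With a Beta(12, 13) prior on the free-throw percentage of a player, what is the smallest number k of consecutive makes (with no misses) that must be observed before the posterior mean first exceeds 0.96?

k = 301

After k makes and 0 misses the posterior is Beta(12+k, 13), with mean (12+k)/(12+13+k).
Set (12+k)/(25+k) > 0.96 and solve: k > (0.96·25 − 12)/(1 − 0.96) = 300.000.
The smallest integer exceeding 300.000 is 301.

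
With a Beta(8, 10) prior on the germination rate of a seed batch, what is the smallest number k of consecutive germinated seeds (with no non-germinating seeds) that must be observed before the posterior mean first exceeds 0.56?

k = 5

After k germinated seeds and 0 non-germinating seeds the posterior is Beta(8+k, 10), with mean (8+k)/(8+10+k).
Set (8+k)/(18+k) > 0.56 and solve: k > (0.56·18 − 8)/(1 − 0.56) = 4.727.
The smallest integer exceeding 4.727 is 5, and checking k=5: (13)/(23) = 0.5652 > 0.56.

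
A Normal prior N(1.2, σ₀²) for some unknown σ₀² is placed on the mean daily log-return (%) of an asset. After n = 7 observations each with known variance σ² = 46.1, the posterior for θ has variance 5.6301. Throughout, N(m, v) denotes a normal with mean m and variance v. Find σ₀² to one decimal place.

σ₀² = 38.8

Posterior precision equals prior precision plus data precision: 1/σ_n² = 1/σ₀² + n/σ².
So 1/σ₀² = 1/5.6301 − 7/46.1 = 0.177617 − 0.151844 = 0.025773.
Hence σ₀² = 1/0.025773 ≈ 38.8.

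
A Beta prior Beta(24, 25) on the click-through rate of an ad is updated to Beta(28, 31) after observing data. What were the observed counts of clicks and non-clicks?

4 clicks and 6 non-clicks

Under Beta–binomial conjugacy the posterior parameters are (α+s, β+f).
So s = 28 − 24 = 4 and f = 31 − 25 = 6.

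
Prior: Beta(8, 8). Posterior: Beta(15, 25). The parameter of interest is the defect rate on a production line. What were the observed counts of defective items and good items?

Under Beta–binomial conjugacy the posterior parameters are (a+s, b+f).
Match parameters: s=15−8=7, f=25−8=17.

7 defective items and 17 good items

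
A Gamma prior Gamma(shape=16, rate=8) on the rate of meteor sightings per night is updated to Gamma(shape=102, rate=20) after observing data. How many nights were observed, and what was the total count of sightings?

n = 12 nights with total 86 sightings

Gamma–Poisson conjugacy: posterior shape = α + Σxᵢ, posterior rate = β + n.
Matching: Σxᵢ = 102 − 16 = 86 and n = 20 − 8 = 12.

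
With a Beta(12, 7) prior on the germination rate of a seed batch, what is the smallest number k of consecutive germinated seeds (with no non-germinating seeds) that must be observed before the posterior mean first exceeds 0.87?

After k germinated seeds and 0 non-germinating seeds the posterior is Beta(12+k, 7), with mean (12+k)/(12+7+k).
Set (12+k)/(19+k) > 0.87 and solve: k > (0.87·19 − 12)/(1 − 0.87) = 34.846.
The smallest integer exceeding 34.846 is 35, and checking k=35: (47)/(54) = 0.8704 > 0.87.

k = 35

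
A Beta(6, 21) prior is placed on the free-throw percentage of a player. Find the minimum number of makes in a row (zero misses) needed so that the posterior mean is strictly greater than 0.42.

After k makes and 0 misses the posterior is Beta(6+k, 21), with mean (6+k)/(6+21+k).
Set (6+k)/(27+k) > 0.42 and solve: k > (0.42·27 − 6)/(1 − 0.42) = 9.207.
The smallest integer exceeding 9.207 is 10.

k = 10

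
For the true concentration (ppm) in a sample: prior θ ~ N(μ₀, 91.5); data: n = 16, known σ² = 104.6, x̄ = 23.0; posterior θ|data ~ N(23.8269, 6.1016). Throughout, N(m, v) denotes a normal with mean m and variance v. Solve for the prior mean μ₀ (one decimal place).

μ₀ = 35.4

The posterior mean is a precision-weighted average: μ_n = (τ₀μ₀ + τ_data·x̄)/(τ₀+τ_data), with τ₀=1/σ₀² and τ_data=n/σ².
Here τ₀ = 1/91.5 = 0.010929 and τ_data = 16/104.6 = 0.152964, so τ_n = 0.163893.
Rearranging for μ₀: μ₀ = (μ_n·τ_n − τ_data·x̄)/τ₀ = (23.8269·0.163893 − 0.152964·23.0) / 0.010929 = 0.386890/0.010929 ≈ 35.4.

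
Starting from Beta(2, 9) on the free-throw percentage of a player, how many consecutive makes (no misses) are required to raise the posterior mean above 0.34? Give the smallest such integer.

k = 3

After k makes and 0 misses the posterior is Beta(2+k, 9), with mean (2+k)/(2+9+k).
Set (2+k)/(11+k) > 0.34 and solve: k > (0.34·11 − 2)/(1 − 0.34) = 2.636.
The smallest integer exceeding 2.636 is 3, and checking k=3: (5)/(14) = 0.3571 > 0.34.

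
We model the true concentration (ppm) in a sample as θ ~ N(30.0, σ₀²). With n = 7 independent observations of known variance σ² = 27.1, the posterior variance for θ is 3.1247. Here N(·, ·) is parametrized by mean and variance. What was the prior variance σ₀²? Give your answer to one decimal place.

For the Normal–Normal model with known σ², precisions add: τ_n = τ₀ + n/σ².
So 1/σ₀² = 1/3.1247 − 7/27.1 = 0.320031 − 0.258303 = 0.061728.
Hence σ₀² = 1/0.061728 ≈ 16.2.

σ₀² = 16.2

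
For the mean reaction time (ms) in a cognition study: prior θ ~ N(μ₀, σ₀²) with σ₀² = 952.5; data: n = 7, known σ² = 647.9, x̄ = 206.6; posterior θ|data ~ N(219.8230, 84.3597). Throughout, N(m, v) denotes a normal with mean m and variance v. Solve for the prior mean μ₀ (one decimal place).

With known observation variance, the Normal–Normal posterior has precision τ_n = τ₀ + n/σ² and mean μ_n = (τ₀μ₀ + (n/σ²)x̄)/τ_n.
Here τ₀ = 1/952.5 = 0.001050 and τ_data = 7/647.9 = 0.010804, so τ_n = 0.011854.
Rearranging for μ₀: μ₀ = (μ_n·τ_n − τ_data·x̄)/τ₀ = (219.8230·0.011854 − 0.010804·206.6) / 0.001050 = 0.373675/0.001050 ≈ 355.9.

μ₀ = 355.9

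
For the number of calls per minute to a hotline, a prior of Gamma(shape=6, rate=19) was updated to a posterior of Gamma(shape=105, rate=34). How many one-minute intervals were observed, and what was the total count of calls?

n = 15 one-minute intervals with total 99 calls

Gamma–Poisson conjugacy: posterior shape = α + Σxᵢ, posterior rate = β + n.
Matching: Σxᵢ = 105 − 6 = 99 and n = 34 − 19 = 15.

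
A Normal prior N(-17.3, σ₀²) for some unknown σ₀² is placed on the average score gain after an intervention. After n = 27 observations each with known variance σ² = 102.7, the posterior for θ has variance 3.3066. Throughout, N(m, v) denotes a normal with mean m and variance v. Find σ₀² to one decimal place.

σ₀² = 25.3

For the Normal–Normal model with known σ², precisions add: τ_n = τ₀ + n/σ².
So 1/σ₀² = 1/3.3066 − 27/102.7 = 0.302425 − 0.262902 = 0.039523.
Hence σ₀² = 1/0.039523 ≈ 25.3.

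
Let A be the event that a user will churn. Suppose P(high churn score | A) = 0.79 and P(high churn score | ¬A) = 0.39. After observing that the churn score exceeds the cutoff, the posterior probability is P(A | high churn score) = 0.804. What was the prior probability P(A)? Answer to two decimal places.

P(A) = 0.67

Bayes' rule in odds form gives O(A|E) = O(A)·[P(E|A)/P(E|¬A)], hence O(A) = O(A|E)/LR.
Posterior odds = 0.804/(1−0.804) = 4.1020. LR = 0.79/0.39 = 2.0256.
Prior odds = 4.1020/2.0256 = 2.0251, so P(A) = 2.0251/(1+2.0251) ≈ 0.67.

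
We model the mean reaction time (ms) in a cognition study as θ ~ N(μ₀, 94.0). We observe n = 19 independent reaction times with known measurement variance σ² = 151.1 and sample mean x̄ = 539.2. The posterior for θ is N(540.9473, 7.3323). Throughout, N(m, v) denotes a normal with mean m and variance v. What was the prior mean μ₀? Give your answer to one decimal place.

The posterior mean is a precision-weighted average: μ_n = (τ₀μ₀ + τ_data·x̄)/(τ₀+τ_data), with τ₀=1/σ₀² and τ_data=n/σ².
Here τ₀ = 1/94.0 = 0.010638 and τ_data = 19/151.1 = 0.125745, so τ_n = 0.136383.
Rearranging for μ₀: μ₀ = (μ_n·τ_n − τ_data·x̄)/τ₀ = (540.9473·0.136383 − 0.125745·539.2) / 0.010638 = 5.974312/0.010638 ≈ 561.6.

μ₀ = 561.6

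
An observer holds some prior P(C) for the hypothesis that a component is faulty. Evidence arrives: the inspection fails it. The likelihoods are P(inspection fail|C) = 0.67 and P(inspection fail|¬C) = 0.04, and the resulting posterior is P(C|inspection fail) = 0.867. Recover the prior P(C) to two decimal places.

Bayes' rule in odds form gives O(C|E) = O(C)·[P(E|C)/P(E|¬C)], hence O(C) = O(C|E)/LR.
Posterior odds = 0.867/(1−0.867) = 6.5188. LR = 0.67/0.04 = 16.7500.
Prior odds = 6.5188/16.7500 = 0.3892, so P(C) = 0.3892/(1+0.3892) ≈ 0.28.

P(C) = 0.28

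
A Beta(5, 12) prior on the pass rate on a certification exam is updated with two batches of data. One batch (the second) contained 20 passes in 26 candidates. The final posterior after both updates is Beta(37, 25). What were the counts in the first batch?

12 passes and 7 failures

Sequential conjugate updates are equivalent to a single update on the pooled data, so total successes = posterior α − prior α and total failures = posterior β − prior β.
Total across both batches: 37−5=32 passes, 25−12=13 failures.
Subtract the second batch: 32−20=12 passes and 13−6=7 failures.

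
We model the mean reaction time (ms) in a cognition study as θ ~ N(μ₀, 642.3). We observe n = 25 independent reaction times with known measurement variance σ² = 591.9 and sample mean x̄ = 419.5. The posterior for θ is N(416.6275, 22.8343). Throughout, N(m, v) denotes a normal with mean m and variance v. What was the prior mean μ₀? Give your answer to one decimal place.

With known observation variance, the Normal–Normal posterior has precision τ_n = τ₀ + n/σ² and mean μ_n = (τ₀μ₀ + (n/σ²)x̄)/τ_n.
Here τ₀ = 1/642.3 = 0.001557 and τ_data = 25/591.9 = 0.042237, so τ_n = 0.043794.
Rearranging for μ₀: μ₀ = (μ_n·τ_n − τ_data·x̄)/τ₀ = (416.6275·0.043794 − 0.042237·419.5) / 0.001557 = 0.527363/0.001557 ≈ 338.7.

μ₀ = 338.7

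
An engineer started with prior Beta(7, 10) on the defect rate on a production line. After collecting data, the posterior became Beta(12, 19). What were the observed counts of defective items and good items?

A Beta(α, β) prior with s successes and f failures in binomial data gives a Beta(α+s, β+f) posterior.
Match parameters: s=12−7=5, f=19−10=9.

5 defective items and 9 good items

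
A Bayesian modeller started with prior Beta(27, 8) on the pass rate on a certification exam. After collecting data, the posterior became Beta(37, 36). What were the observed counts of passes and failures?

10 passes and 28 failures

Under Beta–binomial conjugacy the posterior parameters are (a+s, b+f).
So s = 37 − 27 = 10 and f = 36 − 8 = 28.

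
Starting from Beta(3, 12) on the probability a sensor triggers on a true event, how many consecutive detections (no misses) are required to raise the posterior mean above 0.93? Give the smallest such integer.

After k detections and 0 misses the posterior is Beta(3+k, 12), with mean (3+k)/(3+12+k).
Set (3+k)/(15+k) > 0.93 and solve: k > (0.93·15 − 3)/(1 − 0.93) = 156.429.
The smallest integer exceeding 156.429 is 157, and checking k=157: (160)/(172) = 0.9302 > 0.93.

k = 157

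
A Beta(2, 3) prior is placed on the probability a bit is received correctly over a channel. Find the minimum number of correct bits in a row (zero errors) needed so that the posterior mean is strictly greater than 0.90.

k = 26

After k correct bits and 0 errors the posterior is Beta(2+k, 3), with mean (2+k)/(2+3+k).
Set (2+k)/(5+k) > 0.90 and solve: k > (0.90·5 − 2)/(1 − 0.90) = 25.000.
The smallest integer exceeding 25.000 is 26, and checking k=26: (28)/(31) = 0.9032 > 0.90.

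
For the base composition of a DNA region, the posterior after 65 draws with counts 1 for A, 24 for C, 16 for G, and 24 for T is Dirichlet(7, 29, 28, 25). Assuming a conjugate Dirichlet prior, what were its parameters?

For a Dirichlet(α) prior with multinomial counts c, the posterior is Dirichlet(α + c) componentwise.
Subtract each count from the matching posterior parameter: 7−1=6, 29−24=5, 28−16=12, 25−24=1.

Dirichlet(6, 5, 12, 1)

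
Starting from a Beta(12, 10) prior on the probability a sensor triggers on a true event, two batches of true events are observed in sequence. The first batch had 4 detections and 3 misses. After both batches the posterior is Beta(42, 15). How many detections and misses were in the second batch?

Sequential conjugate updates are equivalent to a single update on the pooled data, so total successes = posterior α − prior α and total failures = posterior β − prior β.
Total across both batches: 42−12=30 detections, 15−10=5 misses.
Subtract the first batch: 30−4=26 detections and 5−3=2 misses.

26 detections and 2 misses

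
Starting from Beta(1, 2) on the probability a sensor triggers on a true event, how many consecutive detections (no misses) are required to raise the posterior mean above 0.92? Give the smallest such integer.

k = 23

After k detections and 0 misses the posterior is Beta(1+k, 2), with mean (1+k)/(1+2+k).
Set (1+k)/(3+k) > 0.92 and solve: k > (0.92·3 − 1)/(1 − 0.92) = 22.000.
The smallest integer exceeding 22.000 is 23.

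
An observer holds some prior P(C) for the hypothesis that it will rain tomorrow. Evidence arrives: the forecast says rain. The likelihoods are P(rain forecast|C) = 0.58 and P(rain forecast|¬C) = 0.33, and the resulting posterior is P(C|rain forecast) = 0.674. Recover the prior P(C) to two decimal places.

In odds form, posterior odds = prior odds × likelihood ratio, so prior odds = posterior odds ÷ LR.
Posterior odds = 0.674/(1−0.674) = 2.0675. LR = 0.58/0.33 = 1.7576.
Prior odds = 2.0675/1.7576 = 1.1763, so P(C) = 1.1763/(1+1.1763) ≈ 0.54.

P(C) = 0.54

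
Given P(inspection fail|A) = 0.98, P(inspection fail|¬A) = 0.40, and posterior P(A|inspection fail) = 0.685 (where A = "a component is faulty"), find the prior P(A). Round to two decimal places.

P(A) = 0.47

In odds form, posterior odds = prior odds × likelihood ratio, so prior odds = posterior odds ÷ LR.
Posterior odds = 0.685/(1−0.685) = 2.1746. LR = 0.98/0.40 = 2.4500.
Prior odds = 2.1746/2.4500 = 0.8876, so P(A) = 0.8876/(1+0.8876) ≈ 0.47.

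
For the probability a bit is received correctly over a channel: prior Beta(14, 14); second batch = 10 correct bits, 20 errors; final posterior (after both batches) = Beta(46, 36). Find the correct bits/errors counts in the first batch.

Sequential conjugate updates are equivalent to a single update on the pooled data, so total successes = posterior α − prior α and total failures = posterior β − prior β.
Total across both batches: 46−14=32 correct bits, 36−14=22 errors.
Subtract the second batch: 32−10=22 correct bits and 22−20=2 errors.

22 correct bits and 2 errors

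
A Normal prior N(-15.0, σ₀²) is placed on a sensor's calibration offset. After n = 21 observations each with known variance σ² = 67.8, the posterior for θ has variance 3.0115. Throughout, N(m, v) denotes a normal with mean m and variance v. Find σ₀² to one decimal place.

σ₀² = 44.8

For the Normal–Normal model with known σ², precisions add: τ_n = τ₀ + n/σ².
So 1/σ₀² = 1/3.0115 − 21/67.8 = 0.332060 − 0.309735 = 0.022325.
Hence σ₀² = 1/0.022325 ≈ 44.8.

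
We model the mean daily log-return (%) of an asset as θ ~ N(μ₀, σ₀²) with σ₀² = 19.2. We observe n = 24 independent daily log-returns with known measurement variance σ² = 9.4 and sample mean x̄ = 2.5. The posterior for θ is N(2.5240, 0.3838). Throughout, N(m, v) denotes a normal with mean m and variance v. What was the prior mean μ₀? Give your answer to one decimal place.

μ₀ = 3.7

With known observation variance, the Normal–Normal posterior has precision τ_n = τ₀ + n/σ² and mean μ_n = (τ₀μ₀ + (n/σ²)x̄)/τ_n.
Here τ₀ = 1/19.2 = 0.052083 and τ_data = 24/9.4 = 2.553191, so τ_n = 2.605274.
Rearranging for μ₀: μ₀ = (μ_n·τ_n − τ_data·x̄)/τ₀ = (2.5240·2.605274 − 2.553191·2.5) / 0.052083 = 0.192734/0.052083 ≈ 3.7.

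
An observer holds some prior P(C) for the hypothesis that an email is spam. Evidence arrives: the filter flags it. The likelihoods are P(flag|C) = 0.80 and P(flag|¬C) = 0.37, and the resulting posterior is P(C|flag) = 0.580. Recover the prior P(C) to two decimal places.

Bayes' rule in odds form gives O(C|E) = O(C)·[P(E|C)/P(E|¬C)], hence O(C) = O(C|E)/LR.
Posterior odds = 0.580/(1−0.580) = 1.3810. LR = 0.80/0.37 = 2.1622.
Prior odds = 1.3810/2.1622 = 0.6387, so P(C) = 0.6387/(1+0.6387) ≈ 0.39.

P(C) = 0.39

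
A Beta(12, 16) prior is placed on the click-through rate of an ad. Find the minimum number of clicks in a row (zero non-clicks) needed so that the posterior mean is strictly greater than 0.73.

k = 32

After k clicks and 0 non-clicks the posterior is Beta(12+k, 16), with mean (12+k)/(12+16+k).
Set (12+k)/(28+k) > 0.73 and solve: k > (0.73·28 − 12)/(1 − 0.73) = 31.259.
The smallest integer exceeding 31.259 is 32, and checking k=32: (44)/(60) = 0.7333 > 0.73.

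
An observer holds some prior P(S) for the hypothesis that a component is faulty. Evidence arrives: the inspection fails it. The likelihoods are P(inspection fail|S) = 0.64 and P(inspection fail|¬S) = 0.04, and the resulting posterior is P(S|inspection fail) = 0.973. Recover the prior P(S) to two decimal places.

In odds form, posterior odds = prior odds × likelihood ratio, so prior odds = posterior odds ÷ LR.
Posterior odds = 0.973/(1−0.973) = 36.0370. LR = 0.64/0.04 = 16.0000.
Prior odds = 36.0370/16.0000 = 2.2523, so P(S) = 2.2523/(1+2.2523) ≈ 0.69.

P(S) = 0.69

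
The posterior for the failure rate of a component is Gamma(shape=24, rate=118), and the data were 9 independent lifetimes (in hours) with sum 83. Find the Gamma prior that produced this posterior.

Gamma(shape=15, rate=35)

For an exponential likelihood with a Gamma(α, β) prior on the rate, n observations with total T give posterior Gamma(α+n, β+T).
So α = 24 − 9 = 15 and β = 118 − 83 = 35.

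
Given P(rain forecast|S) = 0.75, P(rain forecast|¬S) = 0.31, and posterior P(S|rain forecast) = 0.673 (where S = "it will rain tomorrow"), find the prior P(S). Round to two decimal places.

P(S) = 0.46

In odds form, posterior odds = prior odds × likelihood ratio, so prior odds = posterior odds ÷ LR.
Posterior odds = 0.673/(1−0.673) = 2.0581. LR = 0.75/0.31 = 2.4194.
Prior odds = 2.0581/2.4194 = 0.8507, so P(S) = 0.8507/(1+0.8507) ≈ 0.46.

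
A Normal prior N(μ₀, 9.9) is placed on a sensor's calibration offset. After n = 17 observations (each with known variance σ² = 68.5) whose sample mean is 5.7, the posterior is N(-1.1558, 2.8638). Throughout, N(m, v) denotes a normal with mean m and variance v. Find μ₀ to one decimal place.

The posterior mean is a precision-weighted average: μ_n = (τ₀μ₀ + τ_data·x̄)/(τ₀+τ_data), with τ₀=1/σ₀² and τ_data=n/σ².
Here τ₀ = 1/9.9 = 0.101010 and τ_data = 17/68.5 = 0.248175, so τ_n = 0.349185.
Rearranging for μ₀: μ₀ = (μ_n·τ_n − τ_data·x̄)/τ₀ = (-1.1558·0.349185 − 0.248175·5.7) / 0.101010 = -1.818186/0.101010 ≈ -18.0.

μ₀ = -18.0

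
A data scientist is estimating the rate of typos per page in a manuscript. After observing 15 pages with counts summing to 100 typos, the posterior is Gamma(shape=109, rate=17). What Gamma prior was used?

A Gamma(α, β) prior (rate parametrization) on a Poisson rate with n observations summing to S gives posterior Gamma(α+S, β+n).
So α = 109 − 100 = 9 and β = 17 − 15 = 2.

Gamma(shape=9, rate=2)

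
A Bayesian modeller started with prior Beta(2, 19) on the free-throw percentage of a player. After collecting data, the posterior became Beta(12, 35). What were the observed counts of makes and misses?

10 makes and 16 misses

Beta is conjugate to the binomial likelihood: posterior = Beta(α+s, β+f).
Match parameters: s=12−2=10, f=35−19=16.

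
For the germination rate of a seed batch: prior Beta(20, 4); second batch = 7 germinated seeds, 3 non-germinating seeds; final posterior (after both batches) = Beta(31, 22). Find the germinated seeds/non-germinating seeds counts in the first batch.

4 germinated seeds and 15 non-germinating seeds

Sequential conjugate updates are equivalent to a single update on the pooled data, so total successes = posterior α − prior α and total failures = posterior β − prior β.
Total across both batches: 31−20=11 germinated seeds, 22−4=18 non-germinating seeds.
Subtract the second batch: 11−7=4 germinated seeds and 18−3=15 non-germinating seeds.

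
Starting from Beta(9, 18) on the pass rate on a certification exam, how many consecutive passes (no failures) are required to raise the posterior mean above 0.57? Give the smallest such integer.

k = 15

After k passes and 0 failures the posterior is Beta(9+k, 18), with mean (9+k)/(9+18+k).
Set (9+k)/(27+k) > 0.57 and solve: k > (0.57·27 − 9)/(1 − 0.57) = 14.860.
The smallest integer exceeding 14.860 is 15.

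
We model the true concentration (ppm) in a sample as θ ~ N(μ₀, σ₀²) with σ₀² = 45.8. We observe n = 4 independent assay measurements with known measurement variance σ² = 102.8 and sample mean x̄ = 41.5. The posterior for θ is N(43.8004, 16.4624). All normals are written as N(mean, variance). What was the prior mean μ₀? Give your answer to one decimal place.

μ₀ = 47.9

With known observation variance, the Normal–Normal posterior has precision τ_n = τ₀ + n/σ² and mean μ_n = (τ₀μ₀ + (n/σ²)x̄)/τ_n.
Here τ₀ = 1/45.8 = 0.021834 and τ_data = 4/102.8 = 0.038911, so τ_n = 0.060745.
Rearranging for μ₀: μ₀ = (μ_n·τ_n − τ_data·x̄)/τ₀ = (43.8004·0.060745 − 0.038911·41.5) / 0.021834 = 1.045849/0.021834 ≈ 47.9.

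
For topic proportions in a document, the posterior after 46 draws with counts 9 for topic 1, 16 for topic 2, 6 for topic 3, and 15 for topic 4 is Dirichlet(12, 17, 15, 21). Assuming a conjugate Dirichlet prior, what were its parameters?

Dirichlet(3, 1, 9, 6)

For a Dirichlet(α) prior with multinomial counts c, the posterior is Dirichlet(α + c) componentwise.
Subtract each count from the matching posterior parameter: 12−9=3, 17−16=1, 15−6=9, 21−15=6.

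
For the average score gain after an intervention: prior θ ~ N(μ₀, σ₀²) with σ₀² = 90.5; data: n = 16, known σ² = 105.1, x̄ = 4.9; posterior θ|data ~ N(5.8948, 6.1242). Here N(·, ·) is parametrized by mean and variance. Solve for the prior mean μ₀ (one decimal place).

μ₀ = 19.6

The posterior mean is a precision-weighted average: μ_n = (τ₀μ₀ + τ_data·x̄)/(τ₀+τ_data), with τ₀=1/σ₀² and τ_data=n/σ².
Here τ₀ = 1/90.5 = 0.011050 and τ_data = 16/105.1 = 0.152236, so τ_n = 0.163286.
Rearranging for μ₀: μ₀ = (μ_n·τ_n − τ_data·x̄)/τ₀ = (5.8948·0.163286 − 0.152236·4.9) / 0.011050 = 0.216582/0.011050 ≈ 19.6.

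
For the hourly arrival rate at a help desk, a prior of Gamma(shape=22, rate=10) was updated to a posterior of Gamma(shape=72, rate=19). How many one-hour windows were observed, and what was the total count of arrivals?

A Gamma(α, β) prior (rate parametrization) on a Poisson rate with n observations summing to S gives posterior Gamma(α+S, β+n).
Matching: Σxᵢ = 72 − 22 = 50 and n = 19 − 10 = 9.

n = 9 one-hour windows with total 50 arrivals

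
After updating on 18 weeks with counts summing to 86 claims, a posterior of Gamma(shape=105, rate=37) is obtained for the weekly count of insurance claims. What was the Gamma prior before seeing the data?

Gamma(shape=19, rate=19)

A Gamma(α, β) prior (rate parametrization) on a Poisson rate with n observations summing to S gives posterior Gamma(α+S, β+n).
So α = 105 − 86 = 19 and β = 37 − 18 = 19.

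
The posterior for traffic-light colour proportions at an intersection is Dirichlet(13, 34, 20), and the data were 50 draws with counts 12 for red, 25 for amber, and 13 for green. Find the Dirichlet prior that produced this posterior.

For a Dirichlet(α) prior with multinomial counts c, the posterior is Dirichlet(α + c) componentwise.
Subtract each count from the matching posterior parameter: 13−12=1, 34−25=9, 20−13=7.

Dirichlet(1, 9, 7)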